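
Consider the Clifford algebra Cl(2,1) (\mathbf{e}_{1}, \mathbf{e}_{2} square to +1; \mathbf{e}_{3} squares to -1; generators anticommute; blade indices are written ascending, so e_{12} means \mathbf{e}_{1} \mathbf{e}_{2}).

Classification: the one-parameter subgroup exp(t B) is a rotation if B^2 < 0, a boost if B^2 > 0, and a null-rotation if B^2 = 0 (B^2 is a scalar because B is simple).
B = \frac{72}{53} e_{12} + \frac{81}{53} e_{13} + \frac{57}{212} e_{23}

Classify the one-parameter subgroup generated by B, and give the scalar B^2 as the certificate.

B^2 term by term: the squares give (\frac{72}{53})^2*(e_{12})^2 + (\frac{81}{53})^2*(e_{13})^2 + (\frac{57}{212})^2*(e_{23})^2 = \frac{5184}{2809}*(-1) + \frac{6561}{2809}*(+1) + \frac{3249}{44944}*(+1) = \frac{9}{16} (each basis 2-blade squares to minus the product of its generators' squares); cross terms between blades sharing an index anticommute and cancel. So B^2 = \frac{9}{16}.
Answer: boost, certificate B^2 = \frac{9}{16}. One invariant decides it: the square \frac{9}{16} survives every conjugation, and its sign is exactly the classification.


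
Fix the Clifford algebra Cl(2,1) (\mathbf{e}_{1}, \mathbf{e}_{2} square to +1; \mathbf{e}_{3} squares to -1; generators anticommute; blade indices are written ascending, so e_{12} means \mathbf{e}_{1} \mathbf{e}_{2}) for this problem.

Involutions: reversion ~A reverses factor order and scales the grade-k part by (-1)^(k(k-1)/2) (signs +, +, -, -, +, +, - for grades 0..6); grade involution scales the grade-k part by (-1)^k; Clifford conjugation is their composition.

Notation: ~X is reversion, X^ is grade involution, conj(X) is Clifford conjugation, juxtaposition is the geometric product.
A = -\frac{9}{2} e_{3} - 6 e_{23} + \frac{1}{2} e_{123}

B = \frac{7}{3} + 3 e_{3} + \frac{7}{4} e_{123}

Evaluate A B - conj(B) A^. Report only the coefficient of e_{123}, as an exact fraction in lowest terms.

first term: \frac{115}{8} - \frac{21}{2} e_{1} + 18 e_{2} - \frac{21}{2} e_{3} + \frac{51}{8} e_{12} - 14 e_{23} + \frac{7}{6} e_{123}
second term: \frac{101}{8} - \frac{21}{2} e_{1} + 18 e_{2} + \frac{21}{2} e_{3} - \frac{75}{8} e_{12} - 14 e_{23} - \frac{7}{6} e_{123}
Answer: \frac{7}{3}


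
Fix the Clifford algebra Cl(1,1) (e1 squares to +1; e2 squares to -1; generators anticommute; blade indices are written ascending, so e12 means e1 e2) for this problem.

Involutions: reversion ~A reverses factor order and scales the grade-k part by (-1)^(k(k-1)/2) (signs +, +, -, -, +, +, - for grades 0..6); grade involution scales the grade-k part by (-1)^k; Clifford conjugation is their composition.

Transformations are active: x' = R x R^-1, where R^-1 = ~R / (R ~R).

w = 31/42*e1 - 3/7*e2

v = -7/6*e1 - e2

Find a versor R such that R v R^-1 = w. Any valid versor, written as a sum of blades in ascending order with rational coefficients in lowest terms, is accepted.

The midline construction: v and w both square to 13/36, so reflecting in their sum -3/7*e1 - 10/7*e2 exchanges them.
Answer: -3/7*e1 - 10/7*e2


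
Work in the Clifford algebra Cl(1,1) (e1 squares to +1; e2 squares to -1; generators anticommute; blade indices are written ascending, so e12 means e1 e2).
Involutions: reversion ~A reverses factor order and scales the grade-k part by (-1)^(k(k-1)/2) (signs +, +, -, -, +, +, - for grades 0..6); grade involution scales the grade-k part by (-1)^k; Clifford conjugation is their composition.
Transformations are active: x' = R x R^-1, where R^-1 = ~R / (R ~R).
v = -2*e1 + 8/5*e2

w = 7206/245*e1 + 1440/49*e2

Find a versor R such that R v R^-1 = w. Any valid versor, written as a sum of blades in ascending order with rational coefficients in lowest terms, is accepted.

Reasoning: v^2 = w^2 = 36/25 since conjugation preserves the quadratic form; R = v + w = 6716/245*e1 + 7592/245*e2 is then valid when invertible, keeping its own part and reversing (v - w)/2.
Answer: 6716/245*e1 + 7592/245*e2


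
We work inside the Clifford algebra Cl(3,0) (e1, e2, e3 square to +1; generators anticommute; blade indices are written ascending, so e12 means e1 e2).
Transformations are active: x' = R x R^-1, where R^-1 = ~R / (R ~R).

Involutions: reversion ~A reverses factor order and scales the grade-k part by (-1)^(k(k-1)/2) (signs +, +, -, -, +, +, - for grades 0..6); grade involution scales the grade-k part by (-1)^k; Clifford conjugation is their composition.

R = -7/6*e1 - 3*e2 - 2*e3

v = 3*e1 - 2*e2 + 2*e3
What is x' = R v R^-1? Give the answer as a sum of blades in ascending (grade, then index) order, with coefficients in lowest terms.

~R = -7/6*e1 - 3*e2 - 2*e3, and R ~R = 517/36, so R^-1 = ~R / (517/36).
R v = -3/2 + 34/3*e12 + 11/3*e13 - 10*e23
Answer: -1425/517*e1 + 1358/517*e2 - 818/517*e3


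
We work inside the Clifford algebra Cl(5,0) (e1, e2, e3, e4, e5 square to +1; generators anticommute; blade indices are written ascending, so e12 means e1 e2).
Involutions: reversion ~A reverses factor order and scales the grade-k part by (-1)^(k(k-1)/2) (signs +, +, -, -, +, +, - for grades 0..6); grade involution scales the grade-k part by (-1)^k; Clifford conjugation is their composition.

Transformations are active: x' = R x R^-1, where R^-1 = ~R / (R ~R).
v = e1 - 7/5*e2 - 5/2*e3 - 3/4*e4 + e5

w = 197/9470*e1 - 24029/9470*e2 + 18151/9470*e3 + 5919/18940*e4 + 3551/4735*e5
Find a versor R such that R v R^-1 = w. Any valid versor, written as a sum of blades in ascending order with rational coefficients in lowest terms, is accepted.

Key observation: q(v) = q(w) = 4309/400 (sandwiches preserve the norm), so R = v + w = 9667/9470*e1 - 37287/9470*e2 - 2762/4735*e3 - 4143/9470*e4 + 8286/4735*e5 works whenever it is invertible — the component of v along it is kept and (v - w)/2 reverses, sending v to w.
Answer: 9667/9470*e1 - 37287/9470*e2 - 2762/4735*e3 - 4143/9470*e4 + 8286/4735*e5


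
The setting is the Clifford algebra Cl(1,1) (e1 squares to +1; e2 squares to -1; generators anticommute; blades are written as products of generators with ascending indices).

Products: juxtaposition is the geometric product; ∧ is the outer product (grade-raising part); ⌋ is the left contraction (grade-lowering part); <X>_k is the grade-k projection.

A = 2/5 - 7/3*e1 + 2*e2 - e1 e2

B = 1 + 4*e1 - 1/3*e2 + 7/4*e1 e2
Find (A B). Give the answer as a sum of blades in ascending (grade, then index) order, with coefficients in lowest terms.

step 1: -601/60 + 73/30*e1 + 107/60*e2 - 677/90*e1 e2
Answer: -601/60 + 73/30*e1 + 107/60*e2 - 677/90*e1 e2


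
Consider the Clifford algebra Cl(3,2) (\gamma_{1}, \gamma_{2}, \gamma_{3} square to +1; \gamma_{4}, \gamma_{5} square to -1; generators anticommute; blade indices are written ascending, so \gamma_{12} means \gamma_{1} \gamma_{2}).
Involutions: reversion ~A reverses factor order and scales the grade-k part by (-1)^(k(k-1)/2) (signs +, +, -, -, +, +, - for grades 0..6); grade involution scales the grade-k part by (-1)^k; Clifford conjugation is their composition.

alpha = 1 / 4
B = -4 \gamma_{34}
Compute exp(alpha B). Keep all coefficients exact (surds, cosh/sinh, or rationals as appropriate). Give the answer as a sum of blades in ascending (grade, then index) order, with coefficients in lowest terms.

B^2 = (-4)^2*(\gamma_{34})^2 = 16*(+1) = 16 (a basis 2-blade squares to minus the product of its generators' squares).
B^2 = 16 — the positive square puts this in the hyperbolic regime; l = 4, alpha*l = 1, so exp(alpha B) = cosh(1) + (sinh(1)/4)*B = \cosh{\left(1 \right)} + (\frac{\sinh{\left(1 \right)}}{4})*B.
Answer: \cosh{\left(1 \right)} - \sinh{\left(1 \right)} \gamma_{34}


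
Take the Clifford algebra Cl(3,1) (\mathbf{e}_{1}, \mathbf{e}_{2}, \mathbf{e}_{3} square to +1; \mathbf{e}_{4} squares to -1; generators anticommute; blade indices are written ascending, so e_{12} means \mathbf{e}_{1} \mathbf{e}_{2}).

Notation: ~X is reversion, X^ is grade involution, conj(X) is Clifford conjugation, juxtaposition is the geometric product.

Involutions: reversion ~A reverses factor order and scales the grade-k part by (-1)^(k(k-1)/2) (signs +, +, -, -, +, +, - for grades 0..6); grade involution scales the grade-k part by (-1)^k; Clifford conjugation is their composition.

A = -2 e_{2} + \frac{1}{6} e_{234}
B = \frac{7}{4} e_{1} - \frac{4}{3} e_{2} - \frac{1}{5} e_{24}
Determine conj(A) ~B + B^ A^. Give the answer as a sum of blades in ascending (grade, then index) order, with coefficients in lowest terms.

first term: -\frac{8}{3} - \frac{1}{30} e_{3} + \frac{2}{5} e_{4} - \frac{7}{2} e_{12} - \frac{2}{9} e_{34} - \frac{7}{24} e_{1234}
second term: \frac{8}{3} - \frac{1}{30} e_{3} + \frac{2}{5} e_{4} - \frac{7}{2} e_{12} - \frac{2}{9} e_{34} + \frac{7}{24} e_{1234}
Answer: -\frac{1}{15} e_{3} + \frac{4}{5} e_{4} - 7 e_{12} - \frac{4}{9} e_{34}


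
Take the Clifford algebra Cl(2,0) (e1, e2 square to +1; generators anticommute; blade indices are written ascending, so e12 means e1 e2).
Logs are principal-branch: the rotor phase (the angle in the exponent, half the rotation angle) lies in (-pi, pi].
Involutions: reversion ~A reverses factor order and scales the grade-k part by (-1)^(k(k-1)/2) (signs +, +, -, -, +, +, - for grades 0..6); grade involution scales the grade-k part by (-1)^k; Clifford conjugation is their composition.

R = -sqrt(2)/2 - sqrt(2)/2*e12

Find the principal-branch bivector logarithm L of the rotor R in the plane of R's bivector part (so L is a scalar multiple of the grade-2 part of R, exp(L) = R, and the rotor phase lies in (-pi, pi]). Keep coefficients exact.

The scalar part of R is -sqrt(2)/2, which fixes the principal-branch rotor phase; the unit plane is then the bivector part divided by the sine of that phase, and L is that plane scaled by the phase.
Concretely: cos(phase) = -sqrt(2)/2 gives phase = ±3*pi/4, and since phase/sin(phase) is even the sign is immaterial: L = (phase/sin(phase)) * <R>_2 = (3*sqrt(2)*pi/4) * <R>_2.
Answer: -3*pi/4*e12


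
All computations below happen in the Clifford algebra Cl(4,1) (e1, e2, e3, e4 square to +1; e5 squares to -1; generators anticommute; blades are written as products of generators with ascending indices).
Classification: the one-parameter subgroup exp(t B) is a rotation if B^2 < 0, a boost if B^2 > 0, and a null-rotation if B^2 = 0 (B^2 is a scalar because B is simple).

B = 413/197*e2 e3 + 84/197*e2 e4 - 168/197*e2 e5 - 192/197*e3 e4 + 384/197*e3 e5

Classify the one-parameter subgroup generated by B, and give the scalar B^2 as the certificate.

B^2 term by term: the squares give (413/197)^2*(e2 e3)^2 + (84/197)^2*(e2 e4)^2 + (-168/197)^2*(e2 e5)^2 + (-192/197)^2*(e3 e4)^2 + (384/197)^2*(e3 e5)^2 = 170569/38809*(-1) + 7056/38809*(-1) + 28224/38809*(+1) + 36864/38809*(-1) + 147456/38809*(+1) = -1 (each basis 2-blade squares to minus the product of its generators' squares); cross terms between blades sharing an index anticommute and cancel; the commuting (index-disjoint) pairs give grade-4 terms 2*c*c'*(blade product), which cancel blade by blade — e2 e3 e4 e5: -64512/38809 + 64512/38809 = 0 — confirming B is simple. So B^2 = -1.
Answer: rotation, certificate B^2 = -1. No conjugation can change B^2 = -1; the sign gives the class.


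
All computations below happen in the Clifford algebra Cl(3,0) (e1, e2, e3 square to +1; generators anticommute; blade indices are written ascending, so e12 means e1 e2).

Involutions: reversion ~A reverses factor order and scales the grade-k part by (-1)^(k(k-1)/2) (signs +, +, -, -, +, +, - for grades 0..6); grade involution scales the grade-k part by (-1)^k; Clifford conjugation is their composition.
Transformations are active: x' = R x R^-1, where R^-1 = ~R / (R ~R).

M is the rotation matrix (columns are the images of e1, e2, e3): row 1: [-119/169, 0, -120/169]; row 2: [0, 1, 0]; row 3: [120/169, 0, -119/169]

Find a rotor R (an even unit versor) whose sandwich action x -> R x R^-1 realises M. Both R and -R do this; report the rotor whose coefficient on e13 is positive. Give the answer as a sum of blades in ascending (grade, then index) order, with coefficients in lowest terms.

Method: write R = a + b12*e12 + b13*e13 + b23*e23 with a^2 + b12^2 + b13^2 + b23^2 = 1 (so R^-1 = ~R). Expanding the columns R e_j ~R gives tr M = 4a^2 - 1 and, from the antisymmetric part, M21 - M12 = -4a*b12, M13 - M31 = 4a*b13, M32 - M23 = -4a*b23.
Here tr M = -69/169, so a^2 = (1 + tr M)/4 = 25/169 and a = ±5/13. Taking a = 5/13: M21 - M12 = 0, M13 - M31 = -240/169, M32 - M23 = 0, giving b12 = 0, b13 = -12/13, b23 = 0, i.e. R = 5/13 - 12/13*e13.
Its e13 coefficient is negative, so report the other preimage -R.
Answer: -5/13 + 12/13*e13. Sheet selection: the two-to-one cover makes ±R indistinguishable at the matrix level (trace -69/169), so uniqueness comes from the required sign on e13.


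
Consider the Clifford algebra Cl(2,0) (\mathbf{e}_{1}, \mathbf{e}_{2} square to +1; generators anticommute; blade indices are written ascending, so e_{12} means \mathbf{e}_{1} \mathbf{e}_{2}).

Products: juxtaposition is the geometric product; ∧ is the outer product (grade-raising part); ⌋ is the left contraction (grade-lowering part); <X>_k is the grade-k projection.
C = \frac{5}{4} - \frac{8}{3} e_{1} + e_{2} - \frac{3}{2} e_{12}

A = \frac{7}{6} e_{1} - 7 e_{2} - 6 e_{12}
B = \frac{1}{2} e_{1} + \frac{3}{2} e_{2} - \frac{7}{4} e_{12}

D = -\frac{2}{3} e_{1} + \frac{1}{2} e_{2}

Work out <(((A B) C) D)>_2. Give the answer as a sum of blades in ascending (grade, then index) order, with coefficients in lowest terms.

step 1: -\frac{245}{12} - \frac{85}{4} e_{1} + \frac{23}{24} e_{2} + \frac{21}{4} e_{12}
step 2: \frac{1919}{48} + \frac{2489}{72} e_{1} + \frac{853}{32} e_{2} + \frac{2663}{144} e_{12}
step 3: -\frac{16793}{1728} - \frac{557}{32} e_{1} + \frac{27923}{864} e_{2} + \frac{631}{18} e_{12}
step 4: \frac{631}{18} e_{12}
Answer: \frac{631}{18} e_{12}


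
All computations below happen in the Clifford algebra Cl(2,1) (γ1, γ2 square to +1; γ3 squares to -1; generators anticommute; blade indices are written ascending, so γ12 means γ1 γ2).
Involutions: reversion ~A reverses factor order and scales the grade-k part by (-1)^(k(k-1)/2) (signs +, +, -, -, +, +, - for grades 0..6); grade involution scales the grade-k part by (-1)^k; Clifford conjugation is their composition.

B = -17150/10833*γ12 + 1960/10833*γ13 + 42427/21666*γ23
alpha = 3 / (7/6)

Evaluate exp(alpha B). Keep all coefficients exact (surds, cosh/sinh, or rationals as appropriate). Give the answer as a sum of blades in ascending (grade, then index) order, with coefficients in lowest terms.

B^2 term by term: the squares give (-17150/10833)^2*(γ12)^2 + (1960/10833)^2*(γ13)^2 + (42427/21666)^2*(γ23)^2 = 294122500/117353889*(-1) + 3841600/117353889*(+1) + 1800050329/469415556*(+1) = 49/36 (each basis 2-blade squares to minus the product of its generators' squares); cross terms between blades sharing an index anticommute and cancel. So B^2 = 49/36.
B^2 = 49/36 — since the square is positive, the closed form is hyperbolic: l = 7/6, alpha*l = 3, so exp(alpha B) = cosh(3) + (sinh(3)/(7/6))*B = cosh(3) + (6*sinh(3)/7)*B.
Answer: cosh(3) - 4900*sinh(3)/3611*γ12 + 560*sinh(3)/3611*γ13 + 6061*sinh(3)/3611*γ23


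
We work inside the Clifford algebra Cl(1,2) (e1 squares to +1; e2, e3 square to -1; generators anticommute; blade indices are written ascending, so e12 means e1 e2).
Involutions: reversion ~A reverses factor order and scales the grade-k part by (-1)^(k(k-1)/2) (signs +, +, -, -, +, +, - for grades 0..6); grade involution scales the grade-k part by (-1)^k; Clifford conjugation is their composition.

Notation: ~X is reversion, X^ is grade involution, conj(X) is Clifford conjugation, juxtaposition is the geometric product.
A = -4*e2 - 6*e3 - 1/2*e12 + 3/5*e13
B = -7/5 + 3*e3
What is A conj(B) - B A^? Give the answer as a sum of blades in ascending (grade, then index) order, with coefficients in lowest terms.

first term: -18 + 9/5*e1 + 28/5*e2 + 42/5*e3 + 7/10*e12 - 21/25*e13 + 12*e23 + 3/2*e123
second term: -18 + 9/5*e1 - 28/5*e2 - 42/5*e3 + 7/10*e12 - 21/25*e13 - 12*e23 - 3/2*e123
Answer: 56/5*e2 + 84/5*e3 + 24*e23 + 3*e123


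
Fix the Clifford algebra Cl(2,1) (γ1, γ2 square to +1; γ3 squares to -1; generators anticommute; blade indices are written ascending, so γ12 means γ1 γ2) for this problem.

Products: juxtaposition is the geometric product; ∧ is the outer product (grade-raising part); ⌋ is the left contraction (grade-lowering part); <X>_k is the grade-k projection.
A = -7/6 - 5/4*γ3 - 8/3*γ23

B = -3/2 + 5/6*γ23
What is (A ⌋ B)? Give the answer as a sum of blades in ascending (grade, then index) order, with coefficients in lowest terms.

step 1: -17/36 - 25/24*γ2 - 35/36*γ23
Answer: -17/36 - 25/24*γ2 - 35/36*γ23


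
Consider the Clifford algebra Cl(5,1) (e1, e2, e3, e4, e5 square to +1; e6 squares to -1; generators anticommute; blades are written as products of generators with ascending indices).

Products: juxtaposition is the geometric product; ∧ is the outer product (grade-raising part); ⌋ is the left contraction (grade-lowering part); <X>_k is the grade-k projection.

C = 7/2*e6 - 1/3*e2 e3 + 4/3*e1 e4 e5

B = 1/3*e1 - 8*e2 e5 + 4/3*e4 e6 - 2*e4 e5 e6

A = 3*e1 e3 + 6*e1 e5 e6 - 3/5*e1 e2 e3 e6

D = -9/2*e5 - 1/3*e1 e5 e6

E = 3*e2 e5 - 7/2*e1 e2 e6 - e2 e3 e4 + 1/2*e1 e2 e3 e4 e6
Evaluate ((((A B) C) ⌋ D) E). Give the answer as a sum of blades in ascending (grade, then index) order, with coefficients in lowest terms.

step 1: -e3 - 12*e1 e4 + 2*e5 e6 + 48*e1 e2 e6 - 8*e1 e4 e5 + 1/5*e2 e3 e6 - 4/5*e1 e2 e3 e4 + 24*e1 e2 e3 e5 + 4*e1 e3 e4 e6 - 24/5*e1 e3 e5 e6 - 6/5*e1 e2 e3 e4 e5 - 6*e1 e3 e4 e5 e6
step 2: 32/3 - 1/3*e2 + 9*e5 + 1/15*e6 - 168*e1 e2 - 4/15*e1 e4 + 8*e1 e5 + 9/10*e2 e3 + 9/2*e3 e6 - 14*e1 e3 e4 + 84/5*e1 e3 e5 - 16*e1 e3 e6 - 2/5*e1 e4 e5 - 134/3*e1 e4 e6 + 32*e2 e3 e4 + 16/15*e2 e3 e5 - 32/5*e3 e4 e6 - 16/3*e3 e5 e6 + 4*e1 e2 e3 e4 + 4/3*e1 e2 e4 e6 - 8/5*e1 e2 e5 e6 + 67/3*e1 e3 e4 e5 - 28*e1 e4 e5 e6 - 2/3*e2 e3 e5 e6 + 64*e2 e4 e5 e6 + 8/3*e1 e2 e3 e4 e5 - 14/5*e1 e2 e3 e4 e6 + 84*e1 e2 e3 e5 e6 - 2*e1 e2 e4 e5 e6 - 67/15*e1 e2 e3 e4 e5 e6
step 3: -81/2 - 48*e5 + 8/3*e6 + 1/45*e1 e5 + 3*e1 e6 - 32/9*e1 e5 e6
step 4: 309/2*e2 + 139/15*e1 e2 - 2411/18*e2 e5 + 1829/12*e1 e2 e6 + 39*e2 e3 e4 + 713/90*e2 e5 e6 - 4/3*e1 e2 e3 e4 + 177*e1 e2 e5 e6 - 416/9*e2 e3 e4 e5 + 8/3*e2 e3 e4 e6 + 1/45*e1 e2 e3 e4 e5 - 69/4*e1 e2 e3 e4 e6 + 1/90*e2 e3 e4 e5 e6 - 184/9*e1 e2 e3 e4 e5 e6
Answer: 309/2*e2 + 139/15*e1 e2 - 2411/18*e2 e5 + 1829/12*e1 e2 e6 + 39*e2 e3 e4 + 713/90*e2 e5 e6 - 4/3*e1 e2 e3 e4 + 177*e1 e2 e5 e6 - 416/9*e2 e3 e4 e5 + 8/3*e2 e3 e4 e6 + 1/45*e1 e2 e3 e4 e5 - 69/4*e1 e2 e3 e4 e6 + 1/90*e2 e3 e4 e5 e6 - 184/9*e1 e2 e3 e4 e5 e6


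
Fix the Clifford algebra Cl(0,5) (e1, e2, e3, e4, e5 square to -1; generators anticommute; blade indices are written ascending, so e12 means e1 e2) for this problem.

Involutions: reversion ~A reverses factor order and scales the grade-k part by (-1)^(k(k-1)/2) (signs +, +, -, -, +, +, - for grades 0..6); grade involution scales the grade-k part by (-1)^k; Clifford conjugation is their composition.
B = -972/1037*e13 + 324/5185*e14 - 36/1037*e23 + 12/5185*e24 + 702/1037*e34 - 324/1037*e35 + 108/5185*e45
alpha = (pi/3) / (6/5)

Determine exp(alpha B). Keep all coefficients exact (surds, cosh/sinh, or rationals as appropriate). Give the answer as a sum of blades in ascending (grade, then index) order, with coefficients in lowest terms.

B^2 term by term: the squares give (-972/1037)^2*(e13)^2 + (324/5185)^2*(e14)^2 + (-36/1037)^2*(e23)^2 + (12/5185)^2*(e24)^2 + (702/1037)^2*(e34)^2 + (-324/1037)^2*(e35)^2 + (108/5185)^2*(e45)^2 = 944784/1075369*(-1) + 104976/26884225*(-1) + 1296/1075369*(-1) + 144/26884225*(-1) + 492804/1075369*(-1) + 104976/1075369*(-1) + 11664/26884225*(-1) = -36/25 (each basis 2-blade squares to minus the product of its generators' squares); cross terms between blades sharing an index anticommute and cancel; the commuting (index-disjoint) pairs give grade-4 terms 2*c*c'*(blade product), which cancel blade by blade — e1234: 23328/5376845 - 23328/5376845 = 0; e1345: -209952/5376845 + 209952/5376845 = 0; e2345: -7776/5376845 + 7776/5376845 = 0 — confirming B is simple. So B^2 = -36/25.
B^2 = -36/25 — the series telescopes trigonometrically here: l = 6/5, alpha*l = pi/3, so exp(alpha B) = cos(pi/3) + (sin(pi/3)/(6/5))*B = 1/2 + (5*sqrt(3)/12)*B.
Answer: 1/2 - 405*sqrt(3)/1037*e13 + 27*sqrt(3)/1037*e14 - 15*sqrt(3)/1037*e23 + sqrt(3)/1037*e24 + 585*sqrt(3)/2074*e34 - 135*sqrt(3)/1037*e35 + 9*sqrt(3)/1037*e45


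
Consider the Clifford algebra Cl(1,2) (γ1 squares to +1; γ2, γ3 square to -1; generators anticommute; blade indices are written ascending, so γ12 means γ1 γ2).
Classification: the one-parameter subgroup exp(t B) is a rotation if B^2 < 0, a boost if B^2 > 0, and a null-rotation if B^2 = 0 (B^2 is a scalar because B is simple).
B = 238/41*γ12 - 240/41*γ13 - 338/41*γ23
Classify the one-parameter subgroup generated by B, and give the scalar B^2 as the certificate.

B^2 term by term: the squares give (238/41)^2*(γ12)^2 + (-240/41)^2*(γ13)^2 + (-338/41)^2*(γ23)^2 = 56644/1681*(+1) + 57600/1681*(+1) + 114244/1681*(-1) = 0 (each basis 2-blade squares to minus the product of its generators' squares); cross terms between blades sharing an index anticommute and cancel. So B^2 = 0.
Answer: null-rotation, certificate B^2 = 0. The invariant at work: B^2 = 0 is unchanged by conjugation, hence its sign classifies the subgroup whatever basis B is written in.


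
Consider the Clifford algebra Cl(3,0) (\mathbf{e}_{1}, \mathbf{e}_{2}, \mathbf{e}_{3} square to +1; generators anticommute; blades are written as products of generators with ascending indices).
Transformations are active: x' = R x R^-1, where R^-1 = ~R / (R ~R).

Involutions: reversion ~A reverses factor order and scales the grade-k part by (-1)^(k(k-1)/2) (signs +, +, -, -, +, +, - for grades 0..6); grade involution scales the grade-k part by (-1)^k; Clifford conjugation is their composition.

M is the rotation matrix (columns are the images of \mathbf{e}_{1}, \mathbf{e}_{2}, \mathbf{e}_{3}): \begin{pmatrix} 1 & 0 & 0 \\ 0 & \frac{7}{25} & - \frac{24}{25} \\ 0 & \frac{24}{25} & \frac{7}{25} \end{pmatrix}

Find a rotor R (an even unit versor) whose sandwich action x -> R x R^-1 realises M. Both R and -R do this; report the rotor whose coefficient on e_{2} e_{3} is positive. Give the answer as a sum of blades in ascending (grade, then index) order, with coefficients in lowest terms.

Method: write R = a + b12*e_{1} e_{2} + b13*e_{1} e_{3} + b23*e_{2} e_{3} with a^2 + b12^2 + b13^2 + b23^2 = 1 (so R^-1 = ~R). Expanding the columns R e_j ~R gives tr M = 4a^2 - 1 and, from the antisymmetric part, M21 - M12 = -4a*b12, M13 - M31 = 4a*b13, M32 - M23 = -4a*b23.
Here tr M = \frac{39}{25}, so a^2 = (1 + tr M)/4 = \frac{16}{25} and a = ±\frac{4}{5}. Taking a = \frac{4}{5}: M21 - M12 = 0, M13 - M31 = 0, M32 - M23 = \frac{48}{25}, giving b12 = 0, b13 = 0, b23 = -\frac{3}{5}, i.e. R = \frac{4}{5} - \frac{3}{5} e_{2} e_{3}.
Its e_{2} e_{3} coefficient is negative, so report the other preimage -R.
Answer: -\frac{4}{5} + \frac{3}{5} e_{2} e_{3}. Why the constraint matters: R and -R act identically through the sandwich — M has trace \frac{39}{25} either way — so only the sign condition on e_{2} e_{3} picks one of the two preimages.


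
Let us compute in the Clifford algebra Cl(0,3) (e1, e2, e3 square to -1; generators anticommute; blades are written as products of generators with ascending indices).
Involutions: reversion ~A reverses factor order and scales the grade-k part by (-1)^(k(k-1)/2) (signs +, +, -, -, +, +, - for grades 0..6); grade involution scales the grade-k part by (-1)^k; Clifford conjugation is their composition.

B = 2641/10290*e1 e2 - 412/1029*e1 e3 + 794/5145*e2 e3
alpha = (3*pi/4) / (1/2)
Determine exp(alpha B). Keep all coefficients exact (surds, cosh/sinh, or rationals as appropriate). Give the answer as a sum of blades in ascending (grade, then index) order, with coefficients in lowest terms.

B^2 term by term: the squares give (2641/10290)^2*(e1 e2)^2 + (-412/1029)^2*(e1 e3)^2 + (794/5145)^2*(e2 e3)^2 = 6974881/105884100*(-1) + 169744/1058841*(-1) + 630436/26471025*(-1) = -1/4 (each basis 2-blade squares to minus the product of its generators' squares); cross terms between blades sharing an index anticommute and cancel. So B^2 = -1/4.
B^2 = -1/4 — the negative square puts this in the circular regime; l = 1/2, alpha*l = 3*pi/4, so exp(alpha B) = cos(3*pi/4) + (sin(3*pi/4)/(1/2))*B = -sqrt(2)/2 + (sqrt(2))*B.
Answer: -sqrt(2)/2 + 2641*sqrt(2)/10290*e1 e2 - 412*sqrt(2)/1029*e1 e3 + 794*sqrt(2)/5145*e2 e3


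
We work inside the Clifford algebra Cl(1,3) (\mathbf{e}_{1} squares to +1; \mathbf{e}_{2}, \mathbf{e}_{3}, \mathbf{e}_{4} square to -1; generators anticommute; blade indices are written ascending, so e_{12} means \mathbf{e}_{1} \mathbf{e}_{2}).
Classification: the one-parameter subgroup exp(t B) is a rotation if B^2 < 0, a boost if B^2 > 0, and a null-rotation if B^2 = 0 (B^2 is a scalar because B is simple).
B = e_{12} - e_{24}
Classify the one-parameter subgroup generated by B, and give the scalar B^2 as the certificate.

B^2 term by term: the squares give (1)^2*(e_{12})^2 + (-1)^2*(e_{24})^2 = 1*(+1) + 1*(-1) = 0 (each basis 2-blade squares to minus the product of its generators' squares); cross terms between blades sharing an index anticommute and cancel. So B^2 = 0.
Answer: null-rotation, certificate B^2 = 0. Note: conjugating B changes its blade decomposition but never the scalar B^2 = 0, whose sign settles the classification.


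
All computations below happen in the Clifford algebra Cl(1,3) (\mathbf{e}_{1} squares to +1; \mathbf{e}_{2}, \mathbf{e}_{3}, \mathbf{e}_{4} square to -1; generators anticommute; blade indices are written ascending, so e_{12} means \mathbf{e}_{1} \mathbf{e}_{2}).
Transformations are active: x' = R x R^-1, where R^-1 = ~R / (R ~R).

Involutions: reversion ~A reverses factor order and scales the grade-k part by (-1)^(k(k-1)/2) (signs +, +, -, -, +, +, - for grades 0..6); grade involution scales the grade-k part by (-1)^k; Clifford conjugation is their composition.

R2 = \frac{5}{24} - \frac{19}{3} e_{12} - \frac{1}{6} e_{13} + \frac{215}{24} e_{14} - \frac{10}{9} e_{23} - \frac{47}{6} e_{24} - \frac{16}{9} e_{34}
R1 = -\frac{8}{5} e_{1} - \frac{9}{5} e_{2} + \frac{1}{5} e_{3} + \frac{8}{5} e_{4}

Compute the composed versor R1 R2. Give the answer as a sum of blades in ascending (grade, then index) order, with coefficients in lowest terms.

Distribute over the terms of R1 (each basis-blade product reordered to ascending indices, repeated generators contracted through their squares):
(-\frac{8}{5} e_{1}) R2 = -\frac{1}{3} e_{1} + \frac{152}{15} e_{2} + \frac{4}{15} e_{3} - \frac{43}{3} e_{4} + \frac{16}{9} e_{123} + \frac{188}{15} e_{124} + \frac{128}{45} e_{134}
(-\frac{9}{5} e_{2}) R2 = \frac{57}{5} e_{1} - \frac{3}{8} e_{2} - 2 e_{3} - \frac{141}{10} e_{4} - \frac{3}{10} e_{123} + \frac{129}{8} e_{124} + \frac{16}{5} e_{234}
(\frac{1}{5} e_{3}) R2 = -\frac{1}{30} e_{1} - \frac{2}{9} e_{2} + \frac{1}{24} e_{3} + \frac{16}{45} e_{4} - \frac{19}{15} e_{123} - \frac{43}{24} e_{134} + \frac{47}{30} e_{234}
(\frac{8}{5} e_{4}) R2 = \frac{43}{3} e_{1} - \frac{188}{15} e_{2} - \frac{128}{45} e_{3} + \frac{1}{3} e_{4} - \frac{152}{15} e_{124} - \frac{4}{15} e_{134} - \frac{16}{9} e_{234}
Summing the partial products and collecting blades:
Answer: \frac{761}{30} e_{1} - \frac{1079}{360} e_{2} - \frac{1633}{360} e_{3} - \frac{2497}{90} e_{4} + \frac{19}{90} e_{123} + \frac{741}{40} e_{124} + \frac{283}{360} e_{134} + \frac{269}{90} e_{234}


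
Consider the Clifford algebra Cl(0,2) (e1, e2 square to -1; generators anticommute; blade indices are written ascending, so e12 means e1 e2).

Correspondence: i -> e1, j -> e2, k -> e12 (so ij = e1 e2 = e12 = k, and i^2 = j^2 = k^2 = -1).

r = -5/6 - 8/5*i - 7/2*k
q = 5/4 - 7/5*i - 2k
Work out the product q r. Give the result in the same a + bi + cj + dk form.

In blades: q = 5/4 - 7/5*e1 - 2*e12, r = -5/6 - 8/5*e1 - 7/2*e12.
Distribute q over r term by term (generator squares from the signature, products reordered to ascending indices): (5/4)*r = -25/24 - 2*e1 - 35/8*e12; (-7/5*e1)*r = -56/25 + 7/6*e1 - 49/10*e2; (-2*e12)*r = -7 + 16/5*e2 + 5/3*e12.
Sum: -6169/600 - 5/6*e1 - 17/10*e2 - 65/24*e12; translating back through the correspondence:
Answer: -6169/600 - 5/6*i - 17/10*j - 65/24*k


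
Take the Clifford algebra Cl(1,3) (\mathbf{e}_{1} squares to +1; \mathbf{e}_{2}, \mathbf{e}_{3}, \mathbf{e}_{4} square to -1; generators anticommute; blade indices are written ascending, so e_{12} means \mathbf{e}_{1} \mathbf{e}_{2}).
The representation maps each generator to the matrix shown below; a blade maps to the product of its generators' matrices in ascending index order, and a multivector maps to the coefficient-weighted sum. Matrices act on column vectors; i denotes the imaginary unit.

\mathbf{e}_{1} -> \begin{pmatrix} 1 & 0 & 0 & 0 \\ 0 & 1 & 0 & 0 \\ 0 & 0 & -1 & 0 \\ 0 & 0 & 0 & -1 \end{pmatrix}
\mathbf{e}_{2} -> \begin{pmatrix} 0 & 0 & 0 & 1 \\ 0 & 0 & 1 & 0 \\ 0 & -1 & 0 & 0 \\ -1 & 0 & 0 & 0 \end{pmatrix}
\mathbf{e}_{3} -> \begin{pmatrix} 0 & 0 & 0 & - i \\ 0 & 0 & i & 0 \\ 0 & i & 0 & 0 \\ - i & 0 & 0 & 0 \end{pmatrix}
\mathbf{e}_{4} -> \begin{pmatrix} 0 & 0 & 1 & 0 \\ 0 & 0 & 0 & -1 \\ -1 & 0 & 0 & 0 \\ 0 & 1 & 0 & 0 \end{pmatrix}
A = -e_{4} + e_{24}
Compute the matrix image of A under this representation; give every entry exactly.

Bivector images (products of the table entries): rho(e_{24}) = rho(\mathbf{e}_{2})rho(\mathbf{e}_{4}) = \begin{pmatrix} 0 & 1 & 0 & 0 \\ -1 & 0 & 0 & 0 \\ 0 & 0 & 0 & 1 \\ 0 & 0 & -1 & 0 \end{pmatrix}.
M = (-1)*rho(e_{4}) + (1)*rho(e_{24}), summed entrywise:
Answer: \begin{pmatrix} 0 & 1 & -1 & 0 \\ -1 & 0 & 0 & 1 \\ 1 & 0 & 0 & 1 \\ 0 & -1 & -1 & 0 \end{pmatrix}


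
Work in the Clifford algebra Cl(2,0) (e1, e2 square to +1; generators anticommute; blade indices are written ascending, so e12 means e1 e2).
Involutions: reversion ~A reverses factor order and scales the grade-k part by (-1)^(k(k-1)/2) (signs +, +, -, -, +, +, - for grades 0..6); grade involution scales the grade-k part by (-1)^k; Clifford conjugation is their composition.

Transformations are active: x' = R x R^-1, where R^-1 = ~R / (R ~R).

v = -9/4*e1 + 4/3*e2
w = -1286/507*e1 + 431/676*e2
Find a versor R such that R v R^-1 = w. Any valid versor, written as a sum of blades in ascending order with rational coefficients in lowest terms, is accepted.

A norm check does it: q(v) = q(w) = 985/144, hence R = v + w = -9707/2028*e1 + 3997/2028*e2 realises the map — parallel part kept, (v - w)/2 negated, v carried to w.
Answer: -9707/2028*e1 + 3997/2028*e2


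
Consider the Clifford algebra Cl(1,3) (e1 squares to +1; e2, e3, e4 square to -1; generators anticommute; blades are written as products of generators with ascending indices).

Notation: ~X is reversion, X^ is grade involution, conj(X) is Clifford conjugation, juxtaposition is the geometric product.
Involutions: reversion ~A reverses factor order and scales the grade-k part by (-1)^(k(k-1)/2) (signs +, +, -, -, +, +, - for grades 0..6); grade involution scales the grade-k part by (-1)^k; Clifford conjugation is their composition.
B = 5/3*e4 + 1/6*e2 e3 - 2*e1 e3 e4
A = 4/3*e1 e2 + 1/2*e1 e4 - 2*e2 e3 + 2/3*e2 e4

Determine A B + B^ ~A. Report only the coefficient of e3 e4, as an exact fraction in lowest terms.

first term: 1/3 - 5/6*e1 - 10/9*e2 + e3 - 2/9*e1 e3 - 1/9*e3 e4 - 4/3*e1 e2 e3 - 16/9*e1 e2 e4 - 2/3*e2 e3 e4 + 1/12*e1 e2 e3 e4
second term: -1/3 + 5/6*e1 + 10/9*e2 + e3 - 2/9*e1 e3 - 1/9*e3 e4 + 4/3*e1 e2 e3 + 56/9*e1 e2 e4 - 6*e2 e3 e4 - 1/12*e1 e2 e3 e4
Answer: -2/9


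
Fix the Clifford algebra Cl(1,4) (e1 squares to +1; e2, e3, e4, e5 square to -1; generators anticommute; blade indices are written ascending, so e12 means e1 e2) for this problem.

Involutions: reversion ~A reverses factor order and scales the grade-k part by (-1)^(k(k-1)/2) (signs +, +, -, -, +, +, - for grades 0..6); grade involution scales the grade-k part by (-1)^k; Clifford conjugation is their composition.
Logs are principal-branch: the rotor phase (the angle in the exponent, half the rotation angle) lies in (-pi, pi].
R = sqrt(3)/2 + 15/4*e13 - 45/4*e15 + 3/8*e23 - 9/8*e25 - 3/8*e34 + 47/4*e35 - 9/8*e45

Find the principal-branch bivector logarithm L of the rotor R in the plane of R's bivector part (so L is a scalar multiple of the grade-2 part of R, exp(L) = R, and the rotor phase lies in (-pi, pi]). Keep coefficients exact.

The scalar part of R is sqrt(3)/2, which pins the rotor phase on the principal branch; dividing the bivector part by the sine of that phase recovers the unit plane, and L is the phase times that plane.
Concretely: cos(phase) = sqrt(3)/2 gives phase = ±pi/6, and since phase/sin(phase) is even the sign is immaterial: L = (phase/sin(phase)) * <R>_2 = (pi/3) * <R>_2.
Answer: 5*pi/4*e13 - 15*pi/4*e15 + pi/8*e23 - 3*pi/8*e25 - pi/8*e34 + 47*pi/12*e35 - 3*pi/8*e45


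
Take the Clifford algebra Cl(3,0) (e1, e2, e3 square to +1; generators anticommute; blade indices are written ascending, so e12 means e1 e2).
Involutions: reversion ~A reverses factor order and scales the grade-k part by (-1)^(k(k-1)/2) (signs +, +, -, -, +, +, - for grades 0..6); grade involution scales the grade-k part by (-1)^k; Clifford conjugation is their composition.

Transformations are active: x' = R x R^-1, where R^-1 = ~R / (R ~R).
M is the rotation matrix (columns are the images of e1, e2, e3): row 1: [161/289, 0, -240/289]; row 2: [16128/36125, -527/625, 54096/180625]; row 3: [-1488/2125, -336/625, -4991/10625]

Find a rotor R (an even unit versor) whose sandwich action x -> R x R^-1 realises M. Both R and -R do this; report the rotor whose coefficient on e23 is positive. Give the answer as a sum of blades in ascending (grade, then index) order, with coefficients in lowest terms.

Method: write R = a + b12*e12 + b13*e13 + b23*e23 with a^2 + b12^2 + b13^2 + b23^2 = 1 (so R^-1 = ~R). Expanding the columns R e_j ~R gives tr M = 4a^2 - 1 and, from the antisymmetric part, M21 - M12 = -4a*b12, M13 - M31 = 4a*b13, M32 - M23 = -4a*b23.
Here tr M = -5461/7225, so a^2 = (1 + tr M)/4 = 441/7225 and a = ±21/85. Taking a = 21/85: M21 - M12 = 16128/36125, M13 - M31 = -4704/36125, M32 - M23 = -6048/7225, giving b12 = -192/425, b13 = -56/425, b23 = 72/85, i.e. R = 21/85 - 192/425*e12 - 56/425*e13 + 72/85*e23.
Its e23 coefficient is already positive.
Answer: 21/85 - 192/425*e12 - 56/425*e13 + 72/85*e23. Recall the cover is two-to-one: with M of trace -5461/7225, both preimages act alike, and the stated e23 sign chooses the sheet.


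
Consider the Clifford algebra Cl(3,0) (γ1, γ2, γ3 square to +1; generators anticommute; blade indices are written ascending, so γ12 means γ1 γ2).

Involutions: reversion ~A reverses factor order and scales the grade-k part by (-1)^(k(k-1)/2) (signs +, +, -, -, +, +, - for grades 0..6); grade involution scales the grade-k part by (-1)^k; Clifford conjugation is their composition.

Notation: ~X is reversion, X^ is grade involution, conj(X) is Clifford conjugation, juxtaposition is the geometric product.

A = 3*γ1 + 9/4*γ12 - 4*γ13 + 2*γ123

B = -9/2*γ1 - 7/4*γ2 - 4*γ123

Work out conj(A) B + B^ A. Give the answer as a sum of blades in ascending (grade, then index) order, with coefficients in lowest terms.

first term: 43/2 + 63/16*γ1 - 209/8*γ2 + 9*γ3 + 21/4*γ12 + 7/2*γ13 + 3*γ23 + 7*γ123
second term: 11/2 - 63/16*γ1 - 47/8*γ2 - 27*γ3 - 21/4*γ12 - 7/2*γ13 + 21*γ23 + 7*γ123
Answer: 27 - 32*γ2 - 18*γ3 + 24*γ23 + 14*γ123


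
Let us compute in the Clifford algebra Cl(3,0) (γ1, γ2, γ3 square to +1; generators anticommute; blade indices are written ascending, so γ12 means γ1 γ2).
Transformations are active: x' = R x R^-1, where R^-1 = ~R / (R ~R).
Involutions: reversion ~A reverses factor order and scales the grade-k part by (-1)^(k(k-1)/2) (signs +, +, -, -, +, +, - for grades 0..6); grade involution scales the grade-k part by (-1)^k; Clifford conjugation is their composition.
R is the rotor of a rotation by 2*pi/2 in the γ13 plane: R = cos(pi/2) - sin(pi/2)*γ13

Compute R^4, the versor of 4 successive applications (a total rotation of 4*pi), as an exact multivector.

The rotor phase is half the rotation angle and phases add under composition, so 4 steps in the γ13 plane accumulate phase 4*(pi/2) = 2*pi: R^4 = cos(2*pi) - sin(2*pi)*γ13.
cos(2*pi) = 1 and sin(2*pi) = 0, so R^4 = 1. The total rotation 4*pi is 2 full turns, so every vector returns to itself, yet the rotor is +1, back on the identity sheet (an even number of 2*pi turns).
Answer: 1


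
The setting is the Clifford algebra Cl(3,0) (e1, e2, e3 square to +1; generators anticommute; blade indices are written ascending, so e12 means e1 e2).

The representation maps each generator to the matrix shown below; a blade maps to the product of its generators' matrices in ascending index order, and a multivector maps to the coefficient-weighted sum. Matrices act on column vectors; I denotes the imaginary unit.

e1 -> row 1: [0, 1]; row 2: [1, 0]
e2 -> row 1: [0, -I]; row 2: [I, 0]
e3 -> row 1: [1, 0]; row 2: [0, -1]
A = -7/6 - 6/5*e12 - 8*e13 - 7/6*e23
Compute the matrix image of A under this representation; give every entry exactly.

Bivector images (products of the table entries): rho(e12) = rho(e1)rho(e2) = row 1: [I, 0]; row 2: [0, -I]; rho(e13) = rho(e1)rho(e3) = row 1: [0, -1]; row 2: [1, 0]; rho(e23) = rho(e2)rho(e3) = row 1: [0, I]; row 2: [I, 0].
M = (-7/6)*1 + (-6/5)*rho(e12) + (-8)*rho(e13) + (-7/6)*rho(e23), summed entrywise (1 is the identity matrix):
Answer: row 1: [-7/6 - 6*I/5, 8 - 7*I/6]; row 2: [-8 - 7*I/6, -7/6 + 6*I/5]


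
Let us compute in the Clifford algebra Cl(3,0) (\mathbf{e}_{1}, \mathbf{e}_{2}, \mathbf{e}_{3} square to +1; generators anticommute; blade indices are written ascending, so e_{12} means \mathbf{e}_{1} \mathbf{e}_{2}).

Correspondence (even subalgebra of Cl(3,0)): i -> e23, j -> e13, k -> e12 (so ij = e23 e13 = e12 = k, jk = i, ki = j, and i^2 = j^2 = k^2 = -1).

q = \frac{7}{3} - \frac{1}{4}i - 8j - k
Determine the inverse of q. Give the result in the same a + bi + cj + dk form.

In blades: q = \frac{7}{3} - e_{12} - 8 e_{13} - \frac{1}{4} e_{23}.
With qbar = \frac{7}{3} + e_{12} + 8 e_{13} + \frac{1}{4} e_{23} (scalar fixed, mapped units negated), q qbar = \frac{10153}{144} (the sum of squared coefficients), so q^-1 = qbar / (\frac{10153}{144}) = \frac{336}{10153} + \frac{144}{10153} e_{12} + \frac{1152}{10153} e_{13} + \frac{36}{10153} e_{23}; translating back:
Answer: \frac{336}{10153} + \frac{36}{10153}i + \frac{1152}{10153}j + \frac{144}{10153}k


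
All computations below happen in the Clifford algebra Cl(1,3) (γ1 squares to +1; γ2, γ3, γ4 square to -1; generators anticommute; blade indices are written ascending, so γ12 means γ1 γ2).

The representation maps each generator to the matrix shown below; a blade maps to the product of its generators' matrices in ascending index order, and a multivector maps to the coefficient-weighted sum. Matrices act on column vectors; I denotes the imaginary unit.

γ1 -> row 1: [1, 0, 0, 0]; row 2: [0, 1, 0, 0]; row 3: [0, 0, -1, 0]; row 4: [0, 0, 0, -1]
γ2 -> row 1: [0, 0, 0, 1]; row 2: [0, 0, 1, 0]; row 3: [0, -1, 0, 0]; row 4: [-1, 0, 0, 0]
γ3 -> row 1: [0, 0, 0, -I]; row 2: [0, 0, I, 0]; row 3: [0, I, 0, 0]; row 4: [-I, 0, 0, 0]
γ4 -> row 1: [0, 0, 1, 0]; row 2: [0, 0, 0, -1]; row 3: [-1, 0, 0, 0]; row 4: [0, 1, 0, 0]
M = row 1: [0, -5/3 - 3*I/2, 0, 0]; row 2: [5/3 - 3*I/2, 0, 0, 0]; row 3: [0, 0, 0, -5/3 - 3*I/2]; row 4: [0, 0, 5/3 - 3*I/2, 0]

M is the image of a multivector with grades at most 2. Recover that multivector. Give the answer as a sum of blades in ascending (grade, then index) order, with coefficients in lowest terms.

Method: the blade images are trace-orthogonal — tr(rho(e_A) rho(e_B)^-1) = 4 if A = B and 0 otherwise — and rho(e_A)^-1 = (e_A)^2 * rho(e_A) with (e_A)^2 = +1 or -1, so the coefficient of e_A in the preimage is (e_A)^2 * tr(M rho(e_A))/4.
Nonzero projections over blades of grade <= 2: γ24: (γ24)^2 = -1, tr(M rho(γ24)) = 20/3, coefficient -5/3; γ34: (γ34)^2 = -1, tr(M rho(γ34)) = -6, coefficient 3/2. Every other blade of grade <= 2 projects to 0.
Answer: -5/3*γ24 + 3/2*γ34
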